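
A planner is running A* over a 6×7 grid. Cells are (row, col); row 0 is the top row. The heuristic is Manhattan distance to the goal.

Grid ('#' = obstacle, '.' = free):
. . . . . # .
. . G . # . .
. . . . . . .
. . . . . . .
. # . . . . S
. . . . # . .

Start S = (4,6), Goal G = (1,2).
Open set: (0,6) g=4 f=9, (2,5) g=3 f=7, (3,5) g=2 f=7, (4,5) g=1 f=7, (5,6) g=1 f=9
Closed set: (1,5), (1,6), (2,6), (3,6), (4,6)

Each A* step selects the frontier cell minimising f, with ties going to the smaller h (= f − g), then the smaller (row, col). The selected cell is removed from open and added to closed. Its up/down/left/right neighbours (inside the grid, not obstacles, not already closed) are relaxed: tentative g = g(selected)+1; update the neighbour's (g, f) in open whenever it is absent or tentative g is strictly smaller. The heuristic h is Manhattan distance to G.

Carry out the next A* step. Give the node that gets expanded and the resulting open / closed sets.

expanded=(2,5); open=[(0,6) g=4 f=9, (2,4) g=4 f=7, (3,5) g=2 f=7, (4,5) g=1 f=7, (5,6) g=1 f=9]; closed=[(1,5), (1,6), (2,5), (2,6), (3,6), (4,6)]

step 1: expand (2,5) (f=7, h=4) → closed; open now [(0,6) g=4 f=9, (2,4) g=4 f=7, (3,5) g=2 f=7, (4,5) g=1 f=7, (5,6) g=1 f=9]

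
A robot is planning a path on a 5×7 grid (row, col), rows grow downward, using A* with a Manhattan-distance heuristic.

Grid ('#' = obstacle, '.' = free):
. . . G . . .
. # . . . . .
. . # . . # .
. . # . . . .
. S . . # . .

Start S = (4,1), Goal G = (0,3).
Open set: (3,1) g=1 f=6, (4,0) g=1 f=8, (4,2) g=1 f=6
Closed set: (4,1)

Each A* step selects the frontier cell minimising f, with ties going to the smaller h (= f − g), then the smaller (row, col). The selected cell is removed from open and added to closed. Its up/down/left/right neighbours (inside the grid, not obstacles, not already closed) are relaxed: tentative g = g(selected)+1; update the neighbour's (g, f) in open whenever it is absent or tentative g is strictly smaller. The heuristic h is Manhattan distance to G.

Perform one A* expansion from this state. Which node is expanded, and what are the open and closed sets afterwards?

step 1: expand (3,1) (f=6, h=5) → closed; open now [(2,1) g=2 f=6, (3,0) g=2 f=8, (4,0) g=1 f=8, (4,2) g=1 f=6]

expanded=(3,1); open=[(2,1) g=2 f=6, (3,0) g=2 f=8, (4,0) g=1 f=8, (4,2) g=1 f=6]; closed=[(3,1), (4,1)]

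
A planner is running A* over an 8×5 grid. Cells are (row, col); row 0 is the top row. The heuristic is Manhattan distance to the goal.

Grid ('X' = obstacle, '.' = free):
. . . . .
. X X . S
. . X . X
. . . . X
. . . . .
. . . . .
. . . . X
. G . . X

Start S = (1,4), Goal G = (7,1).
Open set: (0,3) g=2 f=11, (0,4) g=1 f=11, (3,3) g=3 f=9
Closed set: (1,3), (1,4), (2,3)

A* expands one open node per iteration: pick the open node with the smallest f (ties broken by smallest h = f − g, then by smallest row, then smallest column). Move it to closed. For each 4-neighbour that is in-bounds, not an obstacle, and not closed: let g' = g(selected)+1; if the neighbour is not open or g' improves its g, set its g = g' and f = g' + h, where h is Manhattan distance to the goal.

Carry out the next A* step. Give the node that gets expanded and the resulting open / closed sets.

step 1: expand (3,3) (f=9, h=6) → closed; open now [(0,3) g=2 f=11, (0,4) g=1 f=11, (3,2) g=4 f=9, (4,3) g=4 f=9]

expanded=(3,3); open=[(0,3) g=2 f=11, (0,4) g=1 f=11, (3,2) g=4 f=9, (4,3) g=4 f=9]; closed=[(1,3), (1,4), (2,3), (3,3)]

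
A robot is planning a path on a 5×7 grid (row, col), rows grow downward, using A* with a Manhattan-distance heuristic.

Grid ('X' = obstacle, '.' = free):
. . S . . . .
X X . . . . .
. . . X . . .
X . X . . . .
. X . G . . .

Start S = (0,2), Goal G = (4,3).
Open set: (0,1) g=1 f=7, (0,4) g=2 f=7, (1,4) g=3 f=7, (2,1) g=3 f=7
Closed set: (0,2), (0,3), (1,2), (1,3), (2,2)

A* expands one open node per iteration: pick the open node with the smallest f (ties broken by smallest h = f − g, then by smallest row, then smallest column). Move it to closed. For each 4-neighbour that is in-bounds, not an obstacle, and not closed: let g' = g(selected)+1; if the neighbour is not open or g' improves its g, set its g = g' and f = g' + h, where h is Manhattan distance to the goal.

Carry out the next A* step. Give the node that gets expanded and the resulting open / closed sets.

expanded=(1,4); open=[(0,1) g=1 f=7, (0,4) g=2 f=7, (1,5) g=4 f=9, (2,1) g=3 f=7, (2,4) g=4 f=7]; closed=[(0,2), (0,3), (1,2), (1,3), (1,4), (2,2)]

step 1: expand (1,4) (f=7, h=4) → closed; open now [(0,1) g=1 f=7, (0,4) g=2 f=7, (1,5) g=4 f=9, (2,1) g=3 f=7, (2,4) g=4 f=7]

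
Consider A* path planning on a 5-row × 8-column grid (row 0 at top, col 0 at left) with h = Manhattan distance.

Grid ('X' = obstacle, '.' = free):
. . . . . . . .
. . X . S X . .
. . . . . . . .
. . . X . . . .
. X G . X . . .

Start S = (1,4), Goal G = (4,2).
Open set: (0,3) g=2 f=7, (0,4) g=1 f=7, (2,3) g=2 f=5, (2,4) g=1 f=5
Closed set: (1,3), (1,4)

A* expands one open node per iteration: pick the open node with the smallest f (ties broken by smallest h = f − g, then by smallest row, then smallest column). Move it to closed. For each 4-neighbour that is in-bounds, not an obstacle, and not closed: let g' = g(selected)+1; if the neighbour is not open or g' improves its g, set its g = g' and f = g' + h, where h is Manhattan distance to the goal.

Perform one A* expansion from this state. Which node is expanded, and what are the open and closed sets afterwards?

step 1: expand (2,3) (f=5, h=3) → closed; open now [(0,3) g=2 f=7, (0,4) g=1 f=7, (2,2) g=3 f=5, (2,4) g=1 f=5]

expanded=(2,3); open=[(0,3) g=2 f=7, (0,4) g=1 f=7, (2,2) g=3 f=5, (2,4) g=1 f=5]; closed=[(1,3), (1,4), (2,3)]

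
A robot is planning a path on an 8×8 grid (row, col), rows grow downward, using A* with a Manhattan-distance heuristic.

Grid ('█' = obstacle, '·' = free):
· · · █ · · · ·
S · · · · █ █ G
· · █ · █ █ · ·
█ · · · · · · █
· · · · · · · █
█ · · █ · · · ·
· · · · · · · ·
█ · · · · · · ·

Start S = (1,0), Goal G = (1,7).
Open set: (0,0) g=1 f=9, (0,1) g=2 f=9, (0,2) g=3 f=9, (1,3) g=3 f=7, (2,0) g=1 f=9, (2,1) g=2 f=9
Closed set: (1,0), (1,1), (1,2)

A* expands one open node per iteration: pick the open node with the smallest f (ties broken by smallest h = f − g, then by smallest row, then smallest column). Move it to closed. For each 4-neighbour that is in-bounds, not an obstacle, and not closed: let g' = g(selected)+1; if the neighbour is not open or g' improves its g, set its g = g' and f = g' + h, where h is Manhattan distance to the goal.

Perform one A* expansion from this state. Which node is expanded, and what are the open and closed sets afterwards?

expanded=(1,3); open=[(0,0) g=1 f=9, (0,1) g=2 f=9, (0,2) g=3 f=9, (1,4) g=4 f=7, (2,0) g=1 f=9, (2,1) g=2 f=9, (2,3) g=4 f=9]; closed=[(1,0), (1,1), (1,2), (1,3)]

step 1: expand (1,3) (f=7, h=4) → closed; open now [(0,0) g=1 f=9, (0,1) g=2 f=9, (0,2) g=3 f=9, (1,4) g=4 f=7, (2,0) g=1 f=9, (2,1) g=2 f=9, (2,3) g=4 f=9]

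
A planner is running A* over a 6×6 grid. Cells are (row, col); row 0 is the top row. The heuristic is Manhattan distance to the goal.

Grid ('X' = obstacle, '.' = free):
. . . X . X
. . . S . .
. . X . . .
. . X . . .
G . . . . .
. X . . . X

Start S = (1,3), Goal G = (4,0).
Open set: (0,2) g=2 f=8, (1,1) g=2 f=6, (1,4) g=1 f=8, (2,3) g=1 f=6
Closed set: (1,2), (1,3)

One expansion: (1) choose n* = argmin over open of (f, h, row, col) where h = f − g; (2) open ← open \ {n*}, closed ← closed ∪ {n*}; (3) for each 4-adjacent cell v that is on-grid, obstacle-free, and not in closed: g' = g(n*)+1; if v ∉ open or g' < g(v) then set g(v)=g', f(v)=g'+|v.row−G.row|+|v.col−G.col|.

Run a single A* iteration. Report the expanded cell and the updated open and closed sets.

step 1: expand (1,1) (f=6, h=4) → closed; open now [(0,1) g=3 f=8, (0,2) g=2 f=8, (1,0) g=3 f=6, (1,4) g=1 f=8, (2,1) g=3 f=6, (2,3) g=1 f=6]

expanded=(1,1); open=[(0,1) g=3 f=8, (0,2) g=2 f=8, (1,0) g=3 f=6, (1,4) g=1 f=8, (2,1) g=3 f=6, (2,3) g=1 f=6]; closed=[(1,1), (1,2), (1,3)]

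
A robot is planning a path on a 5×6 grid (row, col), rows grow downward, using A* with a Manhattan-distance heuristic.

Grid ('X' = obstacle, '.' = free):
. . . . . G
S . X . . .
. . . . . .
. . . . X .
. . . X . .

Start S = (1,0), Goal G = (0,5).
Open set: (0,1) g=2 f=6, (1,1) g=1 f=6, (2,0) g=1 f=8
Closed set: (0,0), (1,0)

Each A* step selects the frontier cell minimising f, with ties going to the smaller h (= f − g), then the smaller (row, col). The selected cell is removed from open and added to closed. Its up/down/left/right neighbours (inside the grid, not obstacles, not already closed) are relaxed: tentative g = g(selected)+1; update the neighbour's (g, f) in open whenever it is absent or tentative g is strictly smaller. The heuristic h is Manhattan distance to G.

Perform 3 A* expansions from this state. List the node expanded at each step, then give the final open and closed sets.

step 1: expand (0,1) (f=6, h=4) → closed; open now [(0,2) g=3 f=6, (1,1) g=1 f=6, (2,0) g=1 f=8]
step 2: expand (0,2) (f=6, h=3) → closed; open now [(0,3) g=4 f=6, (1,1) g=1 f=6, (2,0) g=1 f=8]
step 3: expand (0,3) (f=6, h=2) → closed; open now [(0,4) g=5 f=6, (1,1) g=1 f=6, (1,3) g=5 f=8, (2,0) g=1 f=8]

order=[(0,1) → (0,2) → (0,3)]; open=[(0,4) g=5 f=6, (1,1) g=1 f=6, (1,3) g=5 f=8, (2,0) g=1 f=8]; closed=[(0,0), (0,1), (0,2), (0,3), (1,0)]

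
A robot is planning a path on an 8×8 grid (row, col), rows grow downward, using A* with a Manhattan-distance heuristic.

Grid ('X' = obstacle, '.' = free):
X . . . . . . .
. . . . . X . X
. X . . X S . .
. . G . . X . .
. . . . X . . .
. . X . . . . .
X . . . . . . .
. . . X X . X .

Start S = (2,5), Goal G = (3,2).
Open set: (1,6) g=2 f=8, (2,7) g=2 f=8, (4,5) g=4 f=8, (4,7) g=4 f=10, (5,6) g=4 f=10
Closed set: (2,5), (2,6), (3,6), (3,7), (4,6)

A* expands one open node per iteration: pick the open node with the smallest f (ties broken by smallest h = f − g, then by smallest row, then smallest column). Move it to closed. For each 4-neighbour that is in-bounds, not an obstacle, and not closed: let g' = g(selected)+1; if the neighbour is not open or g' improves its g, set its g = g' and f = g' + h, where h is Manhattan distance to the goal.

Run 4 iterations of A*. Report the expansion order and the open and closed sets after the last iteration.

step 1: expand (4,5) (f=8, h=4) → closed; open now [(1,6) g=2 f=8, (2,7) g=2 f=8, (4,7) g=4 f=10, (5,5) g=5 f=10, (5,6) g=4 f=10]
step 2: expand (1,6) (f=8, h=6) → closed; open now [(0,6) g=3 f=10, (2,7) g=2 f=8, (4,7) g=4 f=10, (5,5) g=5 f=10, (5,6) g=4 f=10]
step 3: expand (2,7) (f=8, h=6) → closed; open now [(0,6) g=3 f=10, (4,7) g=4 f=10, (5,5) g=5 f=10, (5,6) g=4 f=10]
step 4: expand (5,5) (f=10, h=5) → closed; open now [(0,6) g=3 f=10, (4,7) g=4 f=10, (5,4) g=6 f=10, (5,6) g=4 f=10, (6,5) g=6 f=12]

order=[(4,5) → (1,6) → (2,7) → (5,5)]; open=[(0,6) g=3 f=10, (4,7) g=4 f=10, (5,4) g=6 f=10, (5,6) g=4 f=10, (6,5) g=6 f=12]; closed=[(1,6), (2,5), (2,6), (2,7), (3,6), (3,7), (4,5), (4,6), (5,5)]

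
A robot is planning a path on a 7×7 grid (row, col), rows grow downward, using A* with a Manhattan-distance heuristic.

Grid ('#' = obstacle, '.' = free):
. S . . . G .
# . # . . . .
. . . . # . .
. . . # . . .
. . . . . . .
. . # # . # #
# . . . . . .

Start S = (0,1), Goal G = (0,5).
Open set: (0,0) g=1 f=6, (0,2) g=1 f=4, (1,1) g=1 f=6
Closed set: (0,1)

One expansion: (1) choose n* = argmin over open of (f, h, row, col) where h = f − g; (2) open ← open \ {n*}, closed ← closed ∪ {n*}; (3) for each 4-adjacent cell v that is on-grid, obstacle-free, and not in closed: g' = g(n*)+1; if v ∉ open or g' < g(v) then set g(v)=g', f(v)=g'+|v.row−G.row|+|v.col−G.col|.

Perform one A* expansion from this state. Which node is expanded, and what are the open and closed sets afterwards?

expanded=(0,2); open=[(0,0) g=1 f=6, (0,3) g=2 f=4, (1,1) g=1 f=6]; closed=[(0,1), (0,2)]

step 1: expand (0,2) (f=4, h=3) → closed; open now [(0,0) g=1 f=6, (0,3) g=2 f=4, (1,1) g=1 f=6]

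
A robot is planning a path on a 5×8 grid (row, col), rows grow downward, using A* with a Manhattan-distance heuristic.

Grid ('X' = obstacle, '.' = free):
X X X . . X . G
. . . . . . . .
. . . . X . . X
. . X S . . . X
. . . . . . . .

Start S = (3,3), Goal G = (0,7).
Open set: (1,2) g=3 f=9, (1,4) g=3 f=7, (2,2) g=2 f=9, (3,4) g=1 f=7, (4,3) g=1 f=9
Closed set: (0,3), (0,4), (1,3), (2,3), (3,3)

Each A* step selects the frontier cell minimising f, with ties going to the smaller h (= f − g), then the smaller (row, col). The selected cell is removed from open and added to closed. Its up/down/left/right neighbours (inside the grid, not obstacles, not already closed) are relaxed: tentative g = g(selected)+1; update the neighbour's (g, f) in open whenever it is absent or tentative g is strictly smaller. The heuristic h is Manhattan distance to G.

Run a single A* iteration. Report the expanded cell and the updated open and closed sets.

expanded=(1,4); open=[(1,2) g=3 f=9, (1,5) g=4 f=7, (2,2) g=2 f=9, (3,4) g=1 f=7, (4,3) g=1 f=9]; closed=[(0,3), (0,4), (1,3), (1,4), (2,3), (3,3)]

step 1: expand (1,4) (f=7, h=4) → closed; open now [(1,2) g=3 f=9, (1,5) g=4 f=7, (2,2) g=2 f=9, (3,4) g=1 f=7, (4,3) g=1 f=9]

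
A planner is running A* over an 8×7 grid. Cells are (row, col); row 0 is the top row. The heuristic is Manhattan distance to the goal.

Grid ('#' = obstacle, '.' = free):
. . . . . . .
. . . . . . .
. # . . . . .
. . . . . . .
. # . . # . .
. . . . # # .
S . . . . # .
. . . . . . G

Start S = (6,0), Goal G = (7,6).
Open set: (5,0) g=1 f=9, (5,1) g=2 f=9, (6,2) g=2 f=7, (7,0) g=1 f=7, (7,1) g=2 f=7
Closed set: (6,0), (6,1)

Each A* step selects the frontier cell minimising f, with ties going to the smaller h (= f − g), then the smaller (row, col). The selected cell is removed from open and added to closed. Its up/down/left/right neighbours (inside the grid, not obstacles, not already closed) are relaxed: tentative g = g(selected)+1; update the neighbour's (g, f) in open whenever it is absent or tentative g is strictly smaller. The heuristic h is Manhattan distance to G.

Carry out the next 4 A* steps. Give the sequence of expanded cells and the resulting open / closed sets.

order=[(6,2) → (6,3) → (6,4) → (7,4)]; open=[(5,0) g=1 f=9, (5,1) g=2 f=9, (5,2) g=3 f=9, (5,3) g=4 f=9, (7,0) g=1 f=7, (7,1) g=2 f=7, (7,2) g=3 f=7, (7,3) g=4 f=7, (7,5) g=6 f=7]; closed=[(6,0), (6,1), (6,2), (6,3), (6,4), (7,4)]

step 1: expand (6,2) (f=7, h=5) → closed; open now [(5,0) g=1 f=9, (5,1) g=2 f=9, (5,2) g=3 f=9, (6,3) g=3 f=7, (7,0) g=1 f=7, (7,1) g=2 f=7, (7,2) g=3 f=7]
step 2: expand (6,3) (f=7, h=4) → closed; open now [(5,0) g=1 f=9, (5,1) g=2 f=9, (5,2) g=3 f=9, (5,3) g=4 f=9, (6,4) g=4 f=7, (7,0) g=1 f=7, (7,1) g=2 f=7, (7,2) g=3 f=7, (7,3) g=4 f=7]
step 3: expand (6,4) (f=7, h=3) → closed; open now [(5,0) g=1 f=9, (5,1) g=2 f=9, (5,2) g=3 f=9, (5,3) g=4 f=9, (7,0) g=1 f=7, (7,1) g=2 f=7, (7,2) g=3 f=7, (7,3) g=4 f=7, (7,4) g=5 f=7]
step 4: expand (7,4) (f=7, h=2) → closed; open now [(5,0) g=1 f=9, (5,1) g=2 f=9, (5,2) g=3 f=9, (5,3) g=4 f=9, (7,0) g=1 f=7, (7,1) g=2 f=7, (7,2) g=3 f=7, (7,3) g=4 f=7, (7,5) g=6 f=7]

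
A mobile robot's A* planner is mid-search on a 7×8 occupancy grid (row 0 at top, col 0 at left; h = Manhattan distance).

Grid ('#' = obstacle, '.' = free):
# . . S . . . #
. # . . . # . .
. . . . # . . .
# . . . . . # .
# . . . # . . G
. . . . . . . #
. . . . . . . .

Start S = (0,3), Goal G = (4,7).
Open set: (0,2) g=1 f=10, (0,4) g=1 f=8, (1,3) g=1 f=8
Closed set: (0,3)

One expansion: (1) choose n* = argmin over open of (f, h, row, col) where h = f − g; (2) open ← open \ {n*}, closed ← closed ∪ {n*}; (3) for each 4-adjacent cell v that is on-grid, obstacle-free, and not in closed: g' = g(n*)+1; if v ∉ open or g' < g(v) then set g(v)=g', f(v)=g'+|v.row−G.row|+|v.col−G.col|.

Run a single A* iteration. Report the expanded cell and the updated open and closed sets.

step 1: expand (0,4) (f=8, h=7) → closed; open now [(0,2) g=1 f=10, (0,5) g=2 f=8, (1,3) g=1 f=8, (1,4) g=2 f=8]

expanded=(0,4); open=[(0,2) g=1 f=10, (0,5) g=2 f=8, (1,3) g=1 f=8, (1,4) g=2 f=8]; closed=[(0,3), (0,4)]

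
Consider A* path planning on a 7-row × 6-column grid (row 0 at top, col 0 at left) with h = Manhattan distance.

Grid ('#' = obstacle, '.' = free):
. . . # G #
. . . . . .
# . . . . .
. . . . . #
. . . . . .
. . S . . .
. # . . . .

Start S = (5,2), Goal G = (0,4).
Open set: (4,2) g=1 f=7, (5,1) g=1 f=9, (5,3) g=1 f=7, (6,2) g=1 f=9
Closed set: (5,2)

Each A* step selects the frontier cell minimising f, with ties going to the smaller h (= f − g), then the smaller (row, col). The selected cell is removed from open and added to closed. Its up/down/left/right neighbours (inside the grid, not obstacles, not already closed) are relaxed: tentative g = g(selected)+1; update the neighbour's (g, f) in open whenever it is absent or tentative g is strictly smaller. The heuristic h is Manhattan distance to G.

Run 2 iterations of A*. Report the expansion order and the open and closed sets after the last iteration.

step 1: expand (4,2) (f=7, h=6) → closed; open now [(3,2) g=2 f=7, (4,1) g=2 f=9, (4,3) g=2 f=7, (5,1) g=1 f=9, (5,3) g=1 f=7, (6,2) g=1 f=9]
step 2: expand (3,2) (f=7, h=5) → closed; open now [(2,2) g=3 f=7, (3,1) g=3 f=9, (3,3) g=3 f=7, (4,1) g=2 f=9, (4,3) g=2 f=7, (5,1) g=1 f=9, (5,3) g=1 f=7, (6,2) g=1 f=9]

order=[(4,2) → (3,2)]; open=[(2,2) g=3 f=7, (3,1) g=3 f=9, (3,3) g=3 f=7, (4,1) g=2 f=9, (4,3) g=2 f=7, (5,1) g=1 f=9, (5,3) g=1 f=7, (6,2) g=1 f=9]; closed=[(3,2), (4,2), (5,2)]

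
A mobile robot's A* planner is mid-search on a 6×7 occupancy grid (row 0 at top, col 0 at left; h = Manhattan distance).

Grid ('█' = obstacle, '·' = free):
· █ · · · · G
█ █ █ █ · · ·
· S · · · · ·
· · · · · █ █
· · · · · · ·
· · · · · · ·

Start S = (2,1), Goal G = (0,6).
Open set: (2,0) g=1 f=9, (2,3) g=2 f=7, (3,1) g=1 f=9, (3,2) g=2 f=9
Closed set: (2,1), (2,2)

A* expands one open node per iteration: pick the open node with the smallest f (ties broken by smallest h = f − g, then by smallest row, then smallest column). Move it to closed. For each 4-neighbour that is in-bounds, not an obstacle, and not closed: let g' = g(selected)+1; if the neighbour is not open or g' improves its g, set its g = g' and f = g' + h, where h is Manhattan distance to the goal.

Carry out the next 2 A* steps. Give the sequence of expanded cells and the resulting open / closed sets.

order=[(2,3) → (2,4)]; open=[(1,4) g=4 f=7, (2,0) g=1 f=9, (2,5) g=4 f=7, (3,1) g=1 f=9, (3,2) g=2 f=9, (3,3) g=3 f=9, (3,4) g=4 f=9]; closed=[(2,1), (2,2), (2,3), (2,4)]

step 1: expand (2,3) (f=7, h=5) → closed; open now [(2,0) g=1 f=9, (2,4) g=3 f=7, (3,1) g=1 f=9, (3,2) g=2 f=9, (3,3) g=3 f=9]
step 2: expand (2,4) (f=7, h=4) → closed; open now [(1,4) g=4 f=7, (2,0) g=1 f=9, (2,5) g=4 f=7, (3,1) g=1 f=9, (3,2) g=2 f=9, (3,3) g=3 f=9, (3,4) g=4 f=9]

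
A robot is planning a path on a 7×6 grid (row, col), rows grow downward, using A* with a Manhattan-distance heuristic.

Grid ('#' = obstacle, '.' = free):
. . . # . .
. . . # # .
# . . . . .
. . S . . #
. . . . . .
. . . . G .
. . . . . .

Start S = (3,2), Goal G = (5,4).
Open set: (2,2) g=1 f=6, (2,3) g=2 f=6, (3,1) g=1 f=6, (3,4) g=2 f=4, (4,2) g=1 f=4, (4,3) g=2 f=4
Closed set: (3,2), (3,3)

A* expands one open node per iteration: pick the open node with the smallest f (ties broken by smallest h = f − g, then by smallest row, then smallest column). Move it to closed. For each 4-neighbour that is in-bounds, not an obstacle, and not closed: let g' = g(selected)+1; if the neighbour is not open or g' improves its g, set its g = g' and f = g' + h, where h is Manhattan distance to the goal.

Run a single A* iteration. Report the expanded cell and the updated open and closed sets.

step 1: expand (3,4) (f=4, h=2) → closed; open now [(2,2) g=1 f=6, (2,3) g=2 f=6, (2,4) g=3 f=6, (3,1) g=1 f=6, (4,2) g=1 f=4, (4,3) g=2 f=4, (4,4) g=3 f=4]

expanded=(3,4); open=[(2,2) g=1 f=6, (2,3) g=2 f=6, (2,4) g=3 f=6, (3,1) g=1 f=6, (4,2) g=1 f=4, (4,3) g=2 f=4, (4,4) g=3 f=4]; closed=[(3,2), (3,3), (3,4)]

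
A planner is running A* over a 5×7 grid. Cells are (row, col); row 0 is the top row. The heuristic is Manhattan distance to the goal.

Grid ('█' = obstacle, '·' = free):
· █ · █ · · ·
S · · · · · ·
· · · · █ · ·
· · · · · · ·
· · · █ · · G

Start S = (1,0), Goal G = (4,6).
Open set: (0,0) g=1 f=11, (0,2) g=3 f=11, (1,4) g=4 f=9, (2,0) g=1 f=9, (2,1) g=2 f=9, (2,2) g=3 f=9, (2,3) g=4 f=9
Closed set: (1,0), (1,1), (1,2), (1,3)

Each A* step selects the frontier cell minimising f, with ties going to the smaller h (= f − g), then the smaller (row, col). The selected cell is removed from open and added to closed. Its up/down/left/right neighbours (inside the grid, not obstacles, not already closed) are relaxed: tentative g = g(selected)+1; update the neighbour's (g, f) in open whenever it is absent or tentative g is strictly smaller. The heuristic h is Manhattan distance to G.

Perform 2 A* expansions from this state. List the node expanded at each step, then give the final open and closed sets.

step 1: expand (1,4) (f=9, h=5) → closed; open now [(0,0) g=1 f=11, (0,2) g=3 f=11, (0,4) g=5 f=11, (1,5) g=5 f=9, (2,0) g=1 f=9, (2,1) g=2 f=9, (2,2) g=3 f=9, (2,3) g=4 f=9]
step 2: expand (1,5) (f=9, h=4) → closed; open now [(0,0) g=1 f=11, (0,2) g=3 f=11, (0,4) g=5 f=11, (0,5) g=6 f=11, (1,6) g=6 f=9, (2,0) g=1 f=9, (2,1) g=2 f=9, (2,2) g=3 f=9, (2,3) g=4 f=9, (2,5) g=6 f=9]

order=[(1,4) → (1,5)]; open=[(0,0) g=1 f=11, (0,2) g=3 f=11, (0,4) g=5 f=11, (0,5) g=6 f=11, (1,6) g=6 f=9, (2,0) g=1 f=9, (2,1) g=2 f=9, (2,2) g=3 f=9, (2,3) g=4 f=9, (2,5) g=6 f=9]; closed=[(1,0), (1,1), (1,2), (1,3), (1,4), (1,5)]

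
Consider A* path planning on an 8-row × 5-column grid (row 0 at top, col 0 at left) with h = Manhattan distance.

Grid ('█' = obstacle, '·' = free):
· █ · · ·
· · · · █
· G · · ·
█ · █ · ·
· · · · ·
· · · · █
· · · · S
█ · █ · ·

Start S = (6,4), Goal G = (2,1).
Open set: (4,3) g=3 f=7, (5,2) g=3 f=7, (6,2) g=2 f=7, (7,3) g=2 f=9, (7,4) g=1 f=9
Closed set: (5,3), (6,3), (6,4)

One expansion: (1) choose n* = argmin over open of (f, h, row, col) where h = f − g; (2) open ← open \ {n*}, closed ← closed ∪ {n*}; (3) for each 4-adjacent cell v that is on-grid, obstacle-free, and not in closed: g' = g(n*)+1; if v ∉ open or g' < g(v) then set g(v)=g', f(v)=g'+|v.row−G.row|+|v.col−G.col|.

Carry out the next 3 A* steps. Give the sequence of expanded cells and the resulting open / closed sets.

order=[(4,3) → (3,3) → (2,3)]; open=[(1,3) g=6 f=9, (2,2) g=6 f=7, (2,4) g=6 f=9, (3,4) g=5 f=9, (4,2) g=4 f=7, (4,4) g=4 f=9, (5,2) g=3 f=7, (6,2) g=2 f=7, (7,3) g=2 f=9, (7,4) g=1 f=9]; closed=[(2,3), (3,3), (4,3), (5,3), (6,3), (6,4)]

step 1: expand (4,3) (f=7, h=4) → closed; open now [(3,3) g=4 f=7, (4,2) g=4 f=7, (4,4) g=4 f=9, (5,2) g=3 f=7, (6,2) g=2 f=7, (7,3) g=2 f=9, (7,4) g=1 f=9]
step 2: expand (3,3) (f=7, h=3) → closed; open now [(2,3) g=5 f=7, (3,4) g=5 f=9, (4,2) g=4 f=7, (4,4) g=4 f=9, (5,2) g=3 f=7, (6,2) g=2 f=7, (7,3) g=2 f=9, (7,4) g=1 f=9]
step 3: expand (2,3) (f=7, h=2) → closed; open now [(1,3) g=6 f=9, (2,2) g=6 f=7, (2,4) g=6 f=9, (3,4) g=5 f=9, (4,2) g=4 f=7, (4,4) g=4 f=9, (5,2) g=3 f=7, (6,2) g=2 f=7, (7,3) g=2 f=9, (7,4) g=1 f=9]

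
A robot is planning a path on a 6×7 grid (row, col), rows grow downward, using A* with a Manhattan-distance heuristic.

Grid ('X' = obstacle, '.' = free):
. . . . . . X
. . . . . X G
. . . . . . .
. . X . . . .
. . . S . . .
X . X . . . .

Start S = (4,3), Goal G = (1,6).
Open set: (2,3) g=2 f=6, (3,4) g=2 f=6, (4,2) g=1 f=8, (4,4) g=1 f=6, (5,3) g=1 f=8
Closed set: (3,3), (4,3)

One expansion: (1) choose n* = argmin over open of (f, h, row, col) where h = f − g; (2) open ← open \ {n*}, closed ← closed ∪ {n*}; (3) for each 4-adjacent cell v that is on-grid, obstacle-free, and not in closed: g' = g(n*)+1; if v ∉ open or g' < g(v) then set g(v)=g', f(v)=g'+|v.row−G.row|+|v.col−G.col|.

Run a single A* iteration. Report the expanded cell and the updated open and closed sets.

step 1: expand (2,3) (f=6, h=4) → closed; open now [(1,3) g=3 f=6, (2,2) g=3 f=8, (2,4) g=3 f=6, (3,4) g=2 f=6, (4,2) g=1 f=8, (4,4) g=1 f=6, (5,3) g=1 f=8]

expanded=(2,3); open=[(1,3) g=3 f=6, (2,2) g=3 f=8, (2,4) g=3 f=6, (3,4) g=2 f=6, (4,2) g=1 f=8, (4,4) g=1 f=6, (5,3) g=1 f=8]; closed=[(2,3), (3,3), (4,3)]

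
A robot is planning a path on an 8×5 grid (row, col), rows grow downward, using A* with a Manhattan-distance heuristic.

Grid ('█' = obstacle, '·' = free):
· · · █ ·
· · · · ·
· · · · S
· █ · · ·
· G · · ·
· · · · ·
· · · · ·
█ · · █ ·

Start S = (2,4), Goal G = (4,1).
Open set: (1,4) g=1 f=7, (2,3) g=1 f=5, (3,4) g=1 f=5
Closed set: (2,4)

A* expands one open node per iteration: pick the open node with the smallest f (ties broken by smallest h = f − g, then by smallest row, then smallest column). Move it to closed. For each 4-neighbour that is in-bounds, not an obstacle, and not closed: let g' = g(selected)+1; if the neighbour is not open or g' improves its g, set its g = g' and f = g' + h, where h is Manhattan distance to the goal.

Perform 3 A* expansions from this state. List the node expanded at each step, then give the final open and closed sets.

step 1: expand (2,3) (f=5, h=4) → closed; open now [(1,3) g=2 f=7, (1,4) g=1 f=7, (2,2) g=2 f=5, (3,3) g=2 f=5, (3,4) g=1 f=5]
step 2: expand (2,2) (f=5, h=3) → closed; open now [(1,2) g=3 f=7, (1,3) g=2 f=7, (1,4) g=1 f=7, (2,1) g=3 f=5, (3,2) g=3 f=5, (3,3) g=2 f=5, (3,4) g=1 f=5]
step 3: expand (2,1) (f=5, h=2) → closed; open now [(1,1) g=4 f=7, (1,2) g=3 f=7, (1,3) g=2 f=7, (1,4) g=1 f=7, (2,0) g=4 f=7, (3,2) g=3 f=5, (3,3) g=2 f=5, (3,4) g=1 f=5]

order=[(2,3) → (2,2) → (2,1)]; open=[(1,1) g=4 f=7, (1,2) g=3 f=7, (1,3) g=2 f=7, (1,4) g=1 f=7, (2,0) g=4 f=7, (3,2) g=3 f=5, (3,3) g=2 f=5, (3,4) g=1 f=5]; closed=[(2,1), (2,2), (2,3), (2,4)]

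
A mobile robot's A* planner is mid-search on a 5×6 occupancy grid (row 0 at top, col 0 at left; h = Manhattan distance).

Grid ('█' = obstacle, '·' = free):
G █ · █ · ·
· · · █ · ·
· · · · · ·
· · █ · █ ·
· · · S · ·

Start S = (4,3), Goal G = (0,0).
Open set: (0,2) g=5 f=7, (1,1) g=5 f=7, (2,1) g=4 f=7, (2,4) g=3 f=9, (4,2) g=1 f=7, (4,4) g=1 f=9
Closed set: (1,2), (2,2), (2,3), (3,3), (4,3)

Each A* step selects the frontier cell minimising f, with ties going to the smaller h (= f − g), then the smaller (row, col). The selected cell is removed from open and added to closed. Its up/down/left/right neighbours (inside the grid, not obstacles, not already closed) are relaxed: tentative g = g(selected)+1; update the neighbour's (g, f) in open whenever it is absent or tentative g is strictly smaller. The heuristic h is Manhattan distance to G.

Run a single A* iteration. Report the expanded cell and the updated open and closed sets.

step 1: expand (0,2) (f=7, h=2) → closed; open now [(1,1) g=5 f=7, (2,1) g=4 f=7, (2,4) g=3 f=9, (4,2) g=1 f=7, (4,4) g=1 f=9]

expanded=(0,2); open=[(1,1) g=5 f=7, (2,1) g=4 f=7, (2,4) g=3 f=9, (4,2) g=1 f=7, (4,4) g=1 f=9]; closed=[(0,2), (1,2), (2,2), (2,3), (3,3), (4,3)]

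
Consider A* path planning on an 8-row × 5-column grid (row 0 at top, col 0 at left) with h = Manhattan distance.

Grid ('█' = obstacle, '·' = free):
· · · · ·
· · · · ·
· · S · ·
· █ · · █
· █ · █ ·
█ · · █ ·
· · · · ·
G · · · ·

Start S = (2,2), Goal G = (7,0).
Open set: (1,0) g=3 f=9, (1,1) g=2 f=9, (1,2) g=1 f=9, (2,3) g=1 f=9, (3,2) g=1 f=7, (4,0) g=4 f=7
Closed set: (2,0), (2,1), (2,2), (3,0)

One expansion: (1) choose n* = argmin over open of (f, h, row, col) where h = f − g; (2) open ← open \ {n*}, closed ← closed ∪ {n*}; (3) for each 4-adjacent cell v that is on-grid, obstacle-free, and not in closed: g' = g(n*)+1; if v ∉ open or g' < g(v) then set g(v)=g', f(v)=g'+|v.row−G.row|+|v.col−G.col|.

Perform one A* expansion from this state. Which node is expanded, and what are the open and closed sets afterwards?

step 1: expand (4,0) (f=7, h=3) → closed; open now [(1,0) g=3 f=9, (1,1) g=2 f=9, (1,2) g=1 f=9, (2,3) g=1 f=9, (3,2) g=1 f=7]

expanded=(4,0); open=[(1,0) g=3 f=9, (1,1) g=2 f=9, (1,2) g=1 f=9, (2,3) g=1 f=9, (3,2) g=1 f=7]; closed=[(2,0), (2,1), (2,2), (3,0), (4,0)]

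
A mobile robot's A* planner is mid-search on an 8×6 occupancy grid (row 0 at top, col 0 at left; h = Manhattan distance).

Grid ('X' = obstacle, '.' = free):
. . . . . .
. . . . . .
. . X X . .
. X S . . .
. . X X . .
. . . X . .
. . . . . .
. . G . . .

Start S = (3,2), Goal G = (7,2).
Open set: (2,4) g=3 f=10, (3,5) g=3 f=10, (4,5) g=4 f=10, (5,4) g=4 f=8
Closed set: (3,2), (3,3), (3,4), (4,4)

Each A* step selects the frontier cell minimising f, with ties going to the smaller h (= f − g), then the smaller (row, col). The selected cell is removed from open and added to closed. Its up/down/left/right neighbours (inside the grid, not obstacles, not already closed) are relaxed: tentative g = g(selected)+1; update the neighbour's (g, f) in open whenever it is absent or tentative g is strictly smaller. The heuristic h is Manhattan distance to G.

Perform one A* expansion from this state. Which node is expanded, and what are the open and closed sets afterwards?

expanded=(5,4); open=[(2,4) g=3 f=10, (3,5) g=3 f=10, (4,5) g=4 f=10, (5,5) g=5 f=10, (6,4) g=5 f=8]; closed=[(3,2), (3,3), (3,4), (4,4), (5,4)]

step 1: expand (5,4) (f=8, h=4) → closed; open now [(2,4) g=3 f=10, (3,5) g=3 f=10, (4,5) g=4 f=10, (5,5) g=5 f=10, (6,4) g=5 f=8]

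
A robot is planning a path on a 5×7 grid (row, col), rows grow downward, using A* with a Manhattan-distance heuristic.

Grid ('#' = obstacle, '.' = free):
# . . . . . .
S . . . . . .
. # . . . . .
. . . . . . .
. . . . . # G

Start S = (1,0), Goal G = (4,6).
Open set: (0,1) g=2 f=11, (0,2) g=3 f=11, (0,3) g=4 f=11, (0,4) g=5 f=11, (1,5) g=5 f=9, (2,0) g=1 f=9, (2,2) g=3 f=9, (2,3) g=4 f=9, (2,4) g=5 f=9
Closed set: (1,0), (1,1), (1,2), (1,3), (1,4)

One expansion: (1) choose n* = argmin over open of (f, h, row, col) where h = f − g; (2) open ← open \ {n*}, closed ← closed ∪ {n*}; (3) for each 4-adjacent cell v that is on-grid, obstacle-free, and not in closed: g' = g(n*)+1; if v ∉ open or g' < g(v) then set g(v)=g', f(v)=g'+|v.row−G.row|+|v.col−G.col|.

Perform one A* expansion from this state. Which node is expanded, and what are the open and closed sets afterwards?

expanded=(1,5); open=[(0,1) g=2 f=11, (0,2) g=3 f=11, (0,3) g=4 f=11, (0,4) g=5 f=11, (0,5) g=6 f=11, (1,6) g=6 f=9, (2,0) g=1 f=9, (2,2) g=3 f=9, (2,3) g=4 f=9, (2,4) g=5 f=9, (2,5) g=6 f=9]; closed=[(1,0), (1,1), (1,2), (1,3), (1,4), (1,5)]

step 1: expand (1,5) (f=9, h=4) → closed; open now [(0,1) g=2 f=11, (0,2) g=3 f=11, (0,3) g=4 f=11, (0,4) g=5 f=11, (0,5) g=6 f=11, (1,6) g=6 f=9, (2,0) g=1 f=9, (2,2) g=3 f=9, (2,3) g=4 f=9, (2,4) g=5 f=9, (2,5) g=6 f=9]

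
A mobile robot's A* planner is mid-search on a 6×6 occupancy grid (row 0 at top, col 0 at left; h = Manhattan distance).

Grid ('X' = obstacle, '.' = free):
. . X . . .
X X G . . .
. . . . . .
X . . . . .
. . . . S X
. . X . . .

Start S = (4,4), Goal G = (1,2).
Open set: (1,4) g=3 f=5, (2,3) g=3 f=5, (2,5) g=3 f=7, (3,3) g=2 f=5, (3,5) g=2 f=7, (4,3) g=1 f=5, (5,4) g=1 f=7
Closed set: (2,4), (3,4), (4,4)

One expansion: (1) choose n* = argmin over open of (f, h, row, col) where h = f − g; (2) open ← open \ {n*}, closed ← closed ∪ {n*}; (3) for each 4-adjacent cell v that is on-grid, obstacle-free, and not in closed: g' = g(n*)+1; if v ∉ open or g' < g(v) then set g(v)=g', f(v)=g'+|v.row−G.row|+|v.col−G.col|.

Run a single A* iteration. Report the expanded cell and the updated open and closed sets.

expanded=(1,4); open=[(0,4) g=4 f=7, (1,3) g=4 f=5, (1,5) g=4 f=7, (2,3) g=3 f=5, (2,5) g=3 f=7, (3,3) g=2 f=5, (3,5) g=2 f=7, (4,3) g=1 f=5, (5,4) g=1 f=7]; closed=[(1,4), (2,4), (3,4), (4,4)]

step 1: expand (1,4) (f=5, h=2) → closed; open now [(0,4) g=4 f=7, (1,3) g=4 f=5, (1,5) g=4 f=7, (2,3) g=3 f=5, (2,5) g=3 f=7, (3,3) g=2 f=5, (3,5) g=2 f=7, (4,3) g=1 f=5, (5,4) g=1 f=7]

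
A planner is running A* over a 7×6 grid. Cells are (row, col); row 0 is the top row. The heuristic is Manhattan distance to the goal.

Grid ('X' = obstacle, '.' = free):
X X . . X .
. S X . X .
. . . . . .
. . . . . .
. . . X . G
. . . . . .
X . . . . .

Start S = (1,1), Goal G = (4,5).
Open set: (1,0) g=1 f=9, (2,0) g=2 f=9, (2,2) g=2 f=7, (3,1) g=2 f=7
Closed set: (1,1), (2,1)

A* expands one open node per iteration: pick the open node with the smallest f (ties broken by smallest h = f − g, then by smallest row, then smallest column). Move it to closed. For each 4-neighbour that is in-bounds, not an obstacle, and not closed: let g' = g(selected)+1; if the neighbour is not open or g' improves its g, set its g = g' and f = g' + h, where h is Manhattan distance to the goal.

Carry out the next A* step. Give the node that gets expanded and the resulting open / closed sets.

step 1: expand (2,2) (f=7, h=5) → closed; open now [(1,0) g=1 f=9, (2,0) g=2 f=9, (2,3) g=3 f=7, (3,1) g=2 f=7, (3,2) g=3 f=7]

expanded=(2,2); open=[(1,0) g=1 f=9, (2,0) g=2 f=9, (2,3) g=3 f=7, (3,1) g=2 f=7, (3,2) g=3 f=7]; closed=[(1,1), (2,1), (2,2)]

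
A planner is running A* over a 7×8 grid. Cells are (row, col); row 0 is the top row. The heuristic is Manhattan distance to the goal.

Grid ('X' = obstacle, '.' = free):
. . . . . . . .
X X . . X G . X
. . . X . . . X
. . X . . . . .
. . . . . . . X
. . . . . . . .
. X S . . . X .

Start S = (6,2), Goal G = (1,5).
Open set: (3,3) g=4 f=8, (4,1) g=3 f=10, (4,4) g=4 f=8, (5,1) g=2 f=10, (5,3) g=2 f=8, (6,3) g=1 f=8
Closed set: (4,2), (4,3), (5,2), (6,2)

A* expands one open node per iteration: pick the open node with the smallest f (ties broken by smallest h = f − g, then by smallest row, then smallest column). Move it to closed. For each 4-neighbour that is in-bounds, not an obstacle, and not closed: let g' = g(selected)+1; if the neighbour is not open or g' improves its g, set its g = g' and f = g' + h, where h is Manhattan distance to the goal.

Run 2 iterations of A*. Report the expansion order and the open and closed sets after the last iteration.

step 1: expand (3,3) (f=8, h=4) → closed; open now [(3,4) g=5 f=8, (4,1) g=3 f=10, (4,4) g=4 f=8, (5,1) g=2 f=10, (5,3) g=2 f=8, (6,3) g=1 f=8]
step 2: expand (3,4) (f=8, h=3) → closed; open now [(2,4) g=6 f=8, (3,5) g=6 f=8, (4,1) g=3 f=10, (4,4) g=4 f=8, (5,1) g=2 f=10, (5,3) g=2 f=8, (6,3) g=1 f=8]

order=[(3,3) → (3,4)]; open=[(2,4) g=6 f=8, (3,5) g=6 f=8, (4,1) g=3 f=10, (4,4) g=4 f=8, (5,1) g=2 f=10, (5,3) g=2 f=8, (6,3) g=1 f=8]; closed=[(3,3), (3,4), (4,2), (4,3), (5,2), (6,2)]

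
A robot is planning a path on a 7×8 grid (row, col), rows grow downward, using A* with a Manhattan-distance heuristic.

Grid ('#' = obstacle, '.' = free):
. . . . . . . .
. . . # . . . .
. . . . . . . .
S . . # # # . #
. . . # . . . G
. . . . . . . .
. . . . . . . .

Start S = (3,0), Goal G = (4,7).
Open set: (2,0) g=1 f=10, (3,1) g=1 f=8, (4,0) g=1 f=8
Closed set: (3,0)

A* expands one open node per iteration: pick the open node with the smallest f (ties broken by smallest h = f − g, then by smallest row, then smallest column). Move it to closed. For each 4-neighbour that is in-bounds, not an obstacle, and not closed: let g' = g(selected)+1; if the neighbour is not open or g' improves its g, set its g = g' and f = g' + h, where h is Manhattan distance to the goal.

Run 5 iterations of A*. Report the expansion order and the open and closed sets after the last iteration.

step 1: expand (3,1) (f=8, h=7) → closed; open now [(2,0) g=1 f=10, (2,1) g=2 f=10, (3,2) g=2 f=8, (4,0) g=1 f=8, (4,1) g=2 f=8]
step 2: expand (3,2) (f=8, h=6) → closed; open now [(2,0) g=1 f=10, (2,1) g=2 f=10, (2,2) g=3 f=10, (4,0) g=1 f=8, (4,1) g=2 f=8, (4,2) g=3 f=8]
step 3: expand (4,2) (f=8, h=5) → closed; open now [(2,0) g=1 f=10, (2,1) g=2 f=10, (2,2) g=3 f=10, (4,0) g=1 f=8, (4,1) g=2 f=8, (5,2) g=4 f=10]
step 4: expand (4,1) (f=8, h=6) → closed; open now [(2,0) g=1 f=10, (2,1) g=2 f=10, (2,2) g=3 f=10, (4,0) g=1 f=8, (5,1) g=3 f=10, (5,2) g=4 f=10]
step 5: expand (4,0) (f=8, h=7) → closed; open now [(2,0) g=1 f=10, (2,1) g=2 f=10, (2,2) g=3 f=10, (5,0) g=2 f=10, (5,1) g=3 f=10, (5,2) g=4 f=10]

order=[(3,1) → (3,2) → (4,2) → (4,1) → (4,0)]; open=[(2,0) g=1 f=10, (2,1) g=2 f=10, (2,2) g=3 f=10, (5,0) g=2 f=10, (5,1) g=3 f=10, (5,2) g=4 f=10]; closed=[(3,0), (3,1), (3,2), (4,0), (4,1), (4,2)]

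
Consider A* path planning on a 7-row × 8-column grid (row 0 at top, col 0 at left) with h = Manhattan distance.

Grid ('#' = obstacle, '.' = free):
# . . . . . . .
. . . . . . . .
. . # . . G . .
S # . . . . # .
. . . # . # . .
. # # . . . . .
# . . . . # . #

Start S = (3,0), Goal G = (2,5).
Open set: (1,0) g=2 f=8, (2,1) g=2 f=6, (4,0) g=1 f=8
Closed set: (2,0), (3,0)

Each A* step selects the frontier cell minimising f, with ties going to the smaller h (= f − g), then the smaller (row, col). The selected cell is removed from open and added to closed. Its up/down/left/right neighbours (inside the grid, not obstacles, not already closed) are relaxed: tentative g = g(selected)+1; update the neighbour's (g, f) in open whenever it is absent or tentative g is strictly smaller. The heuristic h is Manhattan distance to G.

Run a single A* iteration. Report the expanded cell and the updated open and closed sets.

step 1: expand (2,1) (f=6, h=4) → closed; open now [(1,0) g=2 f=8, (1,1) g=3 f=8, (4,0) g=1 f=8]

expanded=(2,1); open=[(1,0) g=2 f=8, (1,1) g=3 f=8, (4,0) g=1 f=8]; closed=[(2,0), (2,1), (3,0)]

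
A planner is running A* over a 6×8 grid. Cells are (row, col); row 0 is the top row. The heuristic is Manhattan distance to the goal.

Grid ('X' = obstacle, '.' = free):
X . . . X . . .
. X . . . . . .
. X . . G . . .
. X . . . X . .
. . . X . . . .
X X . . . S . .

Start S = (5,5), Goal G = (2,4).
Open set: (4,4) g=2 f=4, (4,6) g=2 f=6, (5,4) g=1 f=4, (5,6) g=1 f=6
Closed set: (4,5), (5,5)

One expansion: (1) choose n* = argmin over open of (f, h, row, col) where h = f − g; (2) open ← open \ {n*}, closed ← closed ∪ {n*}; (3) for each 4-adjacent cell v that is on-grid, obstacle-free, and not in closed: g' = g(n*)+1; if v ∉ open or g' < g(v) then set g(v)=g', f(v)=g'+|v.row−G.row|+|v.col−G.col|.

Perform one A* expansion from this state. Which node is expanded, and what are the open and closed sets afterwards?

expanded=(4,4); open=[(3,4) g=3 f=4, (4,6) g=2 f=6, (5,4) g=1 f=4, (5,6) g=1 f=6]; closed=[(4,4), (4,5), (5,5)]

step 1: expand (4,4) (f=4, h=2) → closed; open now [(3,4) g=3 f=4, (4,6) g=2 f=6, (5,4) g=1 f=4, (5,6) g=1 f=6]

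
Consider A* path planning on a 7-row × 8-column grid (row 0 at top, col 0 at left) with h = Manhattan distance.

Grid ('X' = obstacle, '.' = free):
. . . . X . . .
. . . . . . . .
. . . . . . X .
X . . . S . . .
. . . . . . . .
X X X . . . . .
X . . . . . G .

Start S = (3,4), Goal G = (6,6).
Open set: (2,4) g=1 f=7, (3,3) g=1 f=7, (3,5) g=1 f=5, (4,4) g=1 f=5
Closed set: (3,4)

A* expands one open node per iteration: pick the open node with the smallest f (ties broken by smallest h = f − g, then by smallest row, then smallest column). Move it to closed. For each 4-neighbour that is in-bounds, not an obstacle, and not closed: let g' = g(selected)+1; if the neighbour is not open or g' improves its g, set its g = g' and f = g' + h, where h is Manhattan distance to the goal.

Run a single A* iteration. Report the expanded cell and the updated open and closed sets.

step 1: expand (3,5) (f=5, h=4) → closed; open now [(2,4) g=1 f=7, (2,5) g=2 f=7, (3,3) g=1 f=7, (3,6) g=2 f=5, (4,4) g=1 f=5, (4,5) g=2 f=5]

expanded=(3,5); open=[(2,4) g=1 f=7, (2,5) g=2 f=7, (3,3) g=1 f=7, (3,6) g=2 f=5, (4,4) g=1 f=5, (4,5) g=2 f=5]; closed=[(3,4), (3,5)]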